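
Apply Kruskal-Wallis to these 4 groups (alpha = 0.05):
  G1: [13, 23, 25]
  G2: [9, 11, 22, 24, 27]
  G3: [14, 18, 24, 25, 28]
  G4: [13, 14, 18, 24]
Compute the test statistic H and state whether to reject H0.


Step 1: Combine all N = 17 observations and assign midranks.
sorted (value, group, rank): (9,G2,1), (11,G2,2), (13,G1,3.5), (13,G4,3.5), (14,G3,5.5), (14,G4,5.5), (18,G3,7.5), (18,G4,7.5), (22,G2,9), (23,G1,10), (24,G2,12), (24,G3,12), (24,G4,12), (25,G1,14.5), (25,G3,14.5), (27,G2,16), (28,G3,17)
Step 2: Sum ranks within each group.
R_1 = 28 (n_1 = 3)
R_2 = 40 (n_2 = 5)
R_3 = 56.5 (n_3 = 5)
R_4 = 28.5 (n_4 = 4)
Step 3: H = 12/(N(N+1)) * sum(R_i^2/n_i) - 3(N+1)
     = 12/(17*18) * (28^2/3 + 40^2/5 + 56.5^2/5 + 28.5^2/4) - 3*18
     = 0.039216 * 1422.85 - 54
     = 1.797876.
Step 4: Ties present; correction factor C = 1 - 48/(17^3 - 17) = 0.990196. Corrected H = 1.797876 / 0.990196 = 1.815677.
Step 5: Under H0, H ~ chi^2(3); p-value = 0.611529.
Step 6: alpha = 0.05. fail to reject H0.

H = 1.8157, df = 3, p = 0.611529, fail to reject H0.


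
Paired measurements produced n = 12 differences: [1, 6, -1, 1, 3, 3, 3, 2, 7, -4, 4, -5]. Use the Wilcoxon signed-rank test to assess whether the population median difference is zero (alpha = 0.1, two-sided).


Step 1: Drop any zero differences (none here) and take |d_i|.
|d| = [1, 6, 1, 1, 3, 3, 3, 2, 7, 4, 4, 5]
Step 2: Midrank |d_i| (ties get averaged ranks).
ranks: |1|->2, |6|->11, |1|->2, |1|->2, |3|->6, |3|->6, |3|->6, |2|->4, |7|->12, |4|->8.5, |4|->8.5, |5|->10
Step 3: Attach original signs; sum ranks with positive sign and with negative sign.
W+ = 2 + 11 + 2 + 6 + 6 + 6 + 4 + 12 + 8.5 = 57.5
W- = 2 + 8.5 + 10 = 20.5
(Check: W+ + W- = 78 should equal n(n+1)/2 = 78.)
Step 4: Test statistic W = min(W+, W-) = 20.5.
Step 5: Ties in |d|, so use the tie-corrected normal approximation.
        E[W] = n(n+1)/4 = 12*13/4 = 39.
        Tie groups: |d|=1 (t=3), |d|=3 (t=3), |d|=4 (t=2); sum(t^3 - t) = 54.
        Var[W] = n(n+1)(2n+1)/24 - sum(t^3-t)/48 = 3900/24 - 54/48 = 161.375.
        z = (W - E[W]) / sqrt(Var[W]) = (20.5 - 39) / 12.7033 = -1.4563.
        Two-sided p = 2*Phi(z) = 0.145307.
Step 6: alpha = 0.1. fail to reject H0.

W+ = 57.5, W- = 20.5, W = min = 20.5, p = 0.145307, fail to reject H0.


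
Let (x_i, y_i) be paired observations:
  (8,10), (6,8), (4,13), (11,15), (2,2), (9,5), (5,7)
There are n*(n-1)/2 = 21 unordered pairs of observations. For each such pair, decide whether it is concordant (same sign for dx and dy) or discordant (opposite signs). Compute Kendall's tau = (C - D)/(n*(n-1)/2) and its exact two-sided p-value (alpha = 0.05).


Step 1: Enumerate the 21 unordered pairs (i,j) with i<j and classify each by sign(x_j-x_i) * sign(y_j-y_i).
  (1,2):dx=-2,dy=-2->C; (1,3):dx=-4,dy=+3->D; (1,4):dx=+3,dy=+5->C; (1,5):dx=-6,dy=-8->C
  (1,6):dx=+1,dy=-5->D; (1,7):dx=-3,dy=-3->C; (2,3):dx=-2,dy=+5->D; (2,4):dx=+5,dy=+7->C
  (2,5):dx=-4,dy=-6->C; (2,6):dx=+3,dy=-3->D; (2,7):dx=-1,dy=-1->C; (3,4):dx=+7,dy=+2->C
  (3,5):dx=-2,dy=-11->C; (3,6):dx=+5,dy=-8->D; (3,7):dx=+1,dy=-6->D; (4,5):dx=-9,dy=-13->C
  (4,6):dx=-2,dy=-10->C; (4,7):dx=-6,dy=-8->C; (5,6):dx=+7,dy=+3->C; (5,7):dx=+3,dy=+5->C
  (6,7):dx=-4,dy=+2->D
Step 2: C = 14, D = 7, total pairs = 21.
Step 3: tau = (C - D)/(n(n-1)/2) = (14 - 7)/21 = 0.333333.
Step 4: Exact two-sided p-value (enumerate n! = 5040 permutations of y under H0): p = 0.381349.
Step 5: alpha = 0.05. fail to reject H0.

tau_b = 0.3333 (C=14, D=7), p = 0.381349, fail to reject H0.


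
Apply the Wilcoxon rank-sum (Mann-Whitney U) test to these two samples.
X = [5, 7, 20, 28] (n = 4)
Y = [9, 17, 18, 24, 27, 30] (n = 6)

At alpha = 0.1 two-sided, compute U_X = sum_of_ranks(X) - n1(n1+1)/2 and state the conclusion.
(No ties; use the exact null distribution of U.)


Step 1: Combine and sort all 10 observations; assign midranks.
sorted (value, group): (5,X), (7,X), (9,Y), (17,Y), (18,Y), (20,X), (24,Y), (27,Y), (28,X), (30,Y)
ranks: 5->1, 7->2, 9->3, 17->4, 18->5, 20->6, 24->7, 27->8, 28->9, 30->10
Step 2: Rank sum for X: R1 = 1 + 2 + 6 + 9 = 18.
Step 3: U_X = R1 - n1(n1+1)/2 = 18 - 4*5/2 = 18 - 10 = 8.
       U_Y = n1*n2 - U_X = 24 - 8 = 16.
Step 4: No ties, so the exact null distribution of U (based on enumerating the C(10,4) = 210 equally likely rank assignments) gives the two-sided p-value.
Step 5: p-value = 0.476190; compare to alpha = 0.1. fail to reject H0.

U_X = 8, p = 0.476190, fail to reject H0 at alpha = 0.1.


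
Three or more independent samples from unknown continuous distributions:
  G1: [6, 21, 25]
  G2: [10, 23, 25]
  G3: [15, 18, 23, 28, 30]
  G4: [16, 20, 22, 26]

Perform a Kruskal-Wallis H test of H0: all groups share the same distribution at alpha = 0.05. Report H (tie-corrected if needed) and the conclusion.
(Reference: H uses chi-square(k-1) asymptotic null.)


Step 1: Combine all N = 15 observations and assign midranks.
sorted (value, group, rank): (6,G1,1), (10,G2,2), (15,G3,3), (16,G4,4), (18,G3,5), (20,G4,6), (21,G1,7), (22,G4,8), (23,G2,9.5), (23,G3,9.5), (25,G1,11.5), (25,G2,11.5), (26,G4,13), (28,G3,14), (30,G3,15)
Step 2: Sum ranks within each group.
R_1 = 19.5 (n_1 = 3)
R_2 = 23 (n_2 = 3)
R_3 = 46.5 (n_3 = 5)
R_4 = 31 (n_4 = 4)
Step 3: H = 12/(N(N+1)) * sum(R_i^2/n_i) - 3(N+1)
     = 12/(15*16) * (19.5^2/3 + 23^2/3 + 46.5^2/5 + 31^2/4) - 3*16
     = 0.050000 * 975.783 - 48
     = 0.789167.
Step 4: Ties present; correction factor C = 1 - 12/(15^3 - 15) = 0.996429. Corrected H = 0.789167 / 0.996429 = 0.791995.
Step 5: Under H0, H ~ chi^2(3); p-value = 0.851381.
Step 6: alpha = 0.05. fail to reject H0.

H = 0.7920, df = 3, p = 0.851381, fail to reject H0.


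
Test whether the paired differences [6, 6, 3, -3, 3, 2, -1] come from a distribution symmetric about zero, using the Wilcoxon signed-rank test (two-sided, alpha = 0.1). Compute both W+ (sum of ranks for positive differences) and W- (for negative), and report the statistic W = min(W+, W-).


Step 1: Drop any zero differences (none here) and take |d_i|.
|d| = [6, 6, 3, 3, 3, 2, 1]
Step 2: Midrank |d_i| (ties get averaged ranks).
ranks: |6|->6.5, |6|->6.5, |3|->4, |3|->4, |3|->4, |2|->2, |1|->1
Step 3: Attach original signs; sum ranks with positive sign and with negative sign.
W+ = 6.5 + 6.5 + 4 + 4 + 2 = 23
W- = 4 + 1 = 5
(Check: W+ + W- = 28 should equal n(n+1)/2 = 28.)
Step 4: Test statistic W = min(W+, W-) = 5.
Step 5: Ties in |d|, so use the tie-corrected normal approximation.
        E[W] = n(n+1)/4 = 7*8/4 = 14.
        Tie groups: |d|=3 (t=3), |d|=6 (t=2); sum(t^3 - t) = 30.
        Var[W] = n(n+1)(2n+1)/24 - sum(t^3-t)/48 = 840/24 - 30/48 = 34.375.
        z = (W - E[W]) / sqrt(Var[W]) = (5 - 14) / 5.8630 = -1.5350.
        Two-sided p = 2*Phi(z) = 0.124773.
Step 6: alpha = 0.1. fail to reject H0.

W+ = 23, W- = 5, W = min = 5, p = 0.124773, fail to reject H0.


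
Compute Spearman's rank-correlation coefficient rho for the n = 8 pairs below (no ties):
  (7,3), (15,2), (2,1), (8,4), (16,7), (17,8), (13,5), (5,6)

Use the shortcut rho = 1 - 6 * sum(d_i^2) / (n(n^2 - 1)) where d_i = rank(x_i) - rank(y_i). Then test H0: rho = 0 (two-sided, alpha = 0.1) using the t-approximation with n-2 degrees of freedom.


Step 1: Rank x and y separately (midranks; no ties here).
rank(x): 7->3, 15->6, 2->1, 8->4, 16->7, 17->8, 13->5, 5->2
rank(y): 3->3, 2->2, 1->1, 4->4, 7->7, 8->8, 5->5, 6->6
Step 2: d_i = R_x(i) - R_y(i); compute d_i^2.
  (3-3)^2=0, (6-2)^2=16, (1-1)^2=0, (4-4)^2=0, (7-7)^2=0, (8-8)^2=0, (5-5)^2=0, (2-6)^2=16
sum(d^2) = 32.
Step 3: rho = 1 - 6*32 / (8*(8^2 - 1)) = 1 - 192/504 = 0.619048.
Step 4: Under H0, t = rho * sqrt((n-2)/(1-rho^2)) = 1.9308 ~ t(6).
Step 5: Two-sided p-value from the t-distribution with 6 df = 0.101733.
Step 6: alpha = 0.1. fail to reject H0.

rho = 0.6190, p = 0.101733, fail to reject H0 at alpha = 0.1.


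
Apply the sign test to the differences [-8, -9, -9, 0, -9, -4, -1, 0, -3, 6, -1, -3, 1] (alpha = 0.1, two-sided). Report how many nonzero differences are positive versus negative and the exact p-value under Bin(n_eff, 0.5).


Step 1: Discard zero differences. Original n = 13; n_eff = number of nonzero differences = 11.
Nonzero differences (with sign): -8, -9, -9, -9, -4, -1, -3, +6, -1, -3, +1
Step 2: Count signs: positive = 2, negative = 9.
Step 3: Under H0: P(positive) = 0.5, so the number of positives S ~ Bin(11, 0.5).
Step 4: Two-sided exact p-value = sum of Bin(11,0.5) probabilities at or below the observed probability = 0.065430.
Step 5: alpha = 0.1. reject H0.

n_eff = 11, pos = 2, neg = 9, p = 0.065430, reject H0.


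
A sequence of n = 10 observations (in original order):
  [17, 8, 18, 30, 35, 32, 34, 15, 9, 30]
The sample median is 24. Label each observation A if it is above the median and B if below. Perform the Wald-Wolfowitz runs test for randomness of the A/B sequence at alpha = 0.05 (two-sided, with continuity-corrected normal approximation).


Step 1: Compute median = 24; label A = above, B = below.
Labels in order: BBBAAAABBA  (n_A = 5, n_B = 5)
Step 2: Count runs R = 4.
Step 3: Under H0 (random ordering), E[R] = 2*n_A*n_B/(n_A+n_B) + 1 = 2*5*5/10 + 1 = 6.0000.
        Var[R] = 2*n_A*n_B*(2*n_A*n_B - n_A - n_B) / ((n_A+n_B)^2 * (n_A+n_B-1)) = 2000/900 = 2.2222.
        SD[R] = 1.4907.
Step 4: Continuity-corrected z = (R + 0.5 - E[R]) / SD[R] = (4 + 0.5 - 6.0000) / 1.4907 = -1.0062.
Step 5: Two-sided p-value via normal approximation = 2*(1 - Phi(|z|)) = 0.314305.
Step 6: alpha = 0.05. fail to reject H0.

R = 4, z = -1.0062, p = 0.314305, fail to reject H0.


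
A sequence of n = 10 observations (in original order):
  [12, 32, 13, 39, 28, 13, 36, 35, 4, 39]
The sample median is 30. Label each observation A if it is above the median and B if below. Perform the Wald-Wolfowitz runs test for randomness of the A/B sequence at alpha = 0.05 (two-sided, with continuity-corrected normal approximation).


Step 1: Compute median = 30; label A = above, B = below.
Labels in order: BABABBAABA  (n_A = 5, n_B = 5)
Step 2: Count runs R = 8.
Step 3: Under H0 (random ordering), E[R] = 2*n_A*n_B/(n_A+n_B) + 1 = 2*5*5/10 + 1 = 6.0000.
        Var[R] = 2*n_A*n_B*(2*n_A*n_B - n_A - n_B) / ((n_A+n_B)^2 * (n_A+n_B-1)) = 2000/900 = 2.2222.
        SD[R] = 1.4907.
Step 4: Continuity-corrected z = (R - 0.5 - E[R]) / SD[R] = (8 - 0.5 - 6.0000) / 1.4907 = 1.0062.
Step 5: Two-sided p-value via normal approximation = 2*(1 - Phi(|z|)) = 0.314305.
Step 6: alpha = 0.05. fail to reject H0.

R = 8, z = 1.0062, p = 0.314305, fail to reject H0.


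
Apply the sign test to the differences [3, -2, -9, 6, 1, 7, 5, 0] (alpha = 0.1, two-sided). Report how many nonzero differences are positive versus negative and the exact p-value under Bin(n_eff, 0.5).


Step 1: Discard zero differences. Original n = 8; n_eff = number of nonzero differences = 7.
Nonzero differences (with sign): +3, -2, -9, +6, +1, +7, +5
Step 2: Count signs: positive = 5, negative = 2.
Step 3: Under H0: P(positive) = 0.5, so the number of positives S ~ Bin(7, 0.5).
Step 4: Two-sided exact p-value = sum of Bin(7,0.5) probabilities at or below the observed probability = 0.453125.
Step 5: alpha = 0.1. fail to reject H0.

n_eff = 7, pos = 5, neg = 2, p = 0.453125, fail to reject H0.


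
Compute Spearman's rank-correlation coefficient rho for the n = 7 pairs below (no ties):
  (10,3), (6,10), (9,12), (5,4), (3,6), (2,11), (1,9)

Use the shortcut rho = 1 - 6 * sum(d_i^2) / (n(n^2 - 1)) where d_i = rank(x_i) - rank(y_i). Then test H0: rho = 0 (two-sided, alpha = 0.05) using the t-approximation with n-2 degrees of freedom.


Step 1: Rank x and y separately (midranks; no ties here).
rank(x): 10->7, 6->5, 9->6, 5->4, 3->3, 2->2, 1->1
rank(y): 3->1, 10->5, 12->7, 4->2, 6->3, 11->6, 9->4
Step 2: d_i = R_x(i) - R_y(i); compute d_i^2.
  (7-1)^2=36, (5-5)^2=0, (6-7)^2=1, (4-2)^2=4, (3-3)^2=0, (2-6)^2=16, (1-4)^2=9
sum(d^2) = 66.
Step 3: rho = 1 - 6*66 / (7*(7^2 - 1)) = 1 - 396/336 = -0.178571.
Step 4: Under H0, t = rho * sqrt((n-2)/(1-rho^2)) = -0.4058 ~ t(5).
Step 5: Two-sided p-value from the t-distribution with 5 df = 0.701658.
Step 6: alpha = 0.05. fail to reject H0.

rho = -0.1786, p = 0.701658, fail to reject H0 at alpha = 0.05.


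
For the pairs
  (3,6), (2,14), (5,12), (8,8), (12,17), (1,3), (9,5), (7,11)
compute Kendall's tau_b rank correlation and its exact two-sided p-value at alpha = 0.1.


Step 1: Enumerate the 28 unordered pairs (i,j) with i<j and classify each by sign(x_j-x_i) * sign(y_j-y_i).
  (1,2):dx=-1,dy=+8->D; (1,3):dx=+2,dy=+6->C; (1,4):dx=+5,dy=+2->C; (1,5):dx=+9,dy=+11->C
  (1,6):dx=-2,dy=-3->C; (1,7):dx=+6,dy=-1->D; (1,8):dx=+4,dy=+5->C; (2,3):dx=+3,dy=-2->D
  (2,4):dx=+6,dy=-6->D; (2,5):dx=+10,dy=+3->C; (2,6):dx=-1,dy=-11->C; (2,7):dx=+7,dy=-9->D
  (2,8):dx=+5,dy=-3->D; (3,4):dx=+3,dy=-4->D; (3,5):dx=+7,dy=+5->C; (3,6):dx=-4,dy=-9->C
  (3,7):dx=+4,dy=-7->D; (3,8):dx=+2,dy=-1->D; (4,5):dx=+4,dy=+9->C; (4,6):dx=-7,dy=-5->C
  (4,7):dx=+1,dy=-3->D; (4,8):dx=-1,dy=+3->D; (5,6):dx=-11,dy=-14->C; (5,7):dx=-3,dy=-12->C
  (5,8):dx=-5,dy=-6->C; (6,7):dx=+8,dy=+2->C; (6,8):dx=+6,dy=+8->C; (7,8):dx=-2,dy=+6->D
Step 2: C = 16, D = 12, total pairs = 28.
Step 3: tau = (C - D)/(n(n-1)/2) = (16 - 12)/28 = 0.142857.
Step 4: Exact two-sided p-value (enumerate n! = 40320 permutations of y under H0): p = 0.719544.
Step 5: alpha = 0.1. fail to reject H0.

tau_b = 0.1429 (C=16, D=12), p = 0.719544, fail to reject H0.


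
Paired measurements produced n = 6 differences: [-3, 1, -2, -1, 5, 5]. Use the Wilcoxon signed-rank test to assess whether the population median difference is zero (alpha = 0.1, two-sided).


Step 1: Drop any zero differences (none here) and take |d_i|.
|d| = [3, 1, 2, 1, 5, 5]
Step 2: Midrank |d_i| (ties get averaged ranks).
ranks: |3|->4, |1|->1.5, |2|->3, |1|->1.5, |5|->5.5, |5|->5.5
Step 3: Attach original signs; sum ranks with positive sign and with negative sign.
W+ = 1.5 + 5.5 + 5.5 = 12.5
W- = 4 + 3 + 1.5 = 8.5
(Check: W+ + W- = 21 should equal n(n+1)/2 = 21.)
Step 4: Test statistic W = min(W+, W-) = 8.5.
Step 5: Ties in |d|, so use the tie-corrected normal approximation.
        E[W] = n(n+1)/4 = 6*7/4 = 10.5.
        Tie groups: |d|=1 (t=2), |d|=5 (t=2); sum(t^3 - t) = 12.
        Var[W] = n(n+1)(2n+1)/24 - sum(t^3-t)/48 = 546/24 - 12/48 = 22.5.
        z = (W - E[W]) / sqrt(Var[W]) = (8.5 - 10.5) / 4.7434 = -0.4216.
        Two-sided p = 2*Phi(z) = 0.673290.
Step 6: alpha = 0.1. fail to reject H0.

W+ = 12.5, W- = 8.5, W = min = 8.5, p = 0.673290, fail to reject H0.


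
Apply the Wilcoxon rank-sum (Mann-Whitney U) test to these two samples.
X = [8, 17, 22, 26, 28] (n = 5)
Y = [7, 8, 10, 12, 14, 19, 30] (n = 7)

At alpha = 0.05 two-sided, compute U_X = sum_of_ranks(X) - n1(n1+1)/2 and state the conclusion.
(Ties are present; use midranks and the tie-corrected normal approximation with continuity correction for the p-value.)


Step 1: Combine and sort all 12 observations; assign midranks.
sorted (value, group): (7,Y), (8,X), (8,Y), (10,Y), (12,Y), (14,Y), (17,X), (19,Y), (22,X), (26,X), (28,X), (30,Y)
ranks: 7->1, 8->2.5, 8->2.5, 10->4, 12->5, 14->6, 17->7, 19->8, 22->9, 26->10, 28->11, 30->12
Step 2: Rank sum for X: R1 = 2.5 + 7 + 9 + 10 + 11 = 39.5.
Step 3: U_X = R1 - n1(n1+1)/2 = 39.5 - 5*6/2 = 39.5 - 15 = 24.5.
       U_Y = n1*n2 - U_X = 35 - 24.5 = 10.5.
Step 4: Ties are present, so use the tie-corrected normal approximation (with continuity correction) for the p-value.
Step 5: p-value = 0.290307; compare to alpha = 0.05. fail to reject H0.

U_X = 24.5, p = 0.290307, fail to reject H0 at alpha = 0.05.


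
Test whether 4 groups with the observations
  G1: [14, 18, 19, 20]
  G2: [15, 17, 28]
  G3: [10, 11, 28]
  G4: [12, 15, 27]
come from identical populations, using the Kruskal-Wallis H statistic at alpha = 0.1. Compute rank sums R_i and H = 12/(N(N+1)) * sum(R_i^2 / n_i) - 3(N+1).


Step 1: Combine all N = 13 observations and assign midranks.
sorted (value, group, rank): (10,G3,1), (11,G3,2), (12,G4,3), (14,G1,4), (15,G2,5.5), (15,G4,5.5), (17,G2,7), (18,G1,8), (19,G1,9), (20,G1,10), (27,G4,11), (28,G2,12.5), (28,G3,12.5)
Step 2: Sum ranks within each group.
R_1 = 31 (n_1 = 4)
R_2 = 25 (n_2 = 3)
R_3 = 15.5 (n_3 = 3)
R_4 = 19.5 (n_4 = 3)
Step 3: H = 12/(N(N+1)) * sum(R_i^2/n_i) - 3(N+1)
     = 12/(13*14) * (31^2/4 + 25^2/3 + 15.5^2/3 + 19.5^2/3) - 3*14
     = 0.065934 * 655.417 - 42
     = 1.214286.
Step 4: Ties present; correction factor C = 1 - 12/(13^3 - 13) = 0.994505. Corrected H = 1.214286 / 0.994505 = 1.220994.
Step 5: Under H0, H ~ chi^2(3); p-value = 0.747973.
Step 6: alpha = 0.1. fail to reject H0.

H = 1.2210, df = 3, p = 0.747973, fail to reject H0.


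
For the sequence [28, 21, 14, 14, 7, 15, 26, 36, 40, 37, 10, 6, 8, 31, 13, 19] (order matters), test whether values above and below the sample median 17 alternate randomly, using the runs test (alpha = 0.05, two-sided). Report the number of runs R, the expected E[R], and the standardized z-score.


Step 1: Compute median = 17; label A = above, B = below.
Labels in order: AABBBBAAAABBBABA  (n_A = 8, n_B = 8)
Step 2: Count runs R = 7.
Step 3: Under H0 (random ordering), E[R] = 2*n_A*n_B/(n_A+n_B) + 1 = 2*8*8/16 + 1 = 9.0000.
        Var[R] = 2*n_A*n_B*(2*n_A*n_B - n_A - n_B) / ((n_A+n_B)^2 * (n_A+n_B-1)) = 14336/3840 = 3.7333.
        SD[R] = 1.9322.
Step 4: Continuity-corrected z = (R + 0.5 - E[R]) / SD[R] = (7 + 0.5 - 9.0000) / 1.9322 = -0.7763.
Step 5: Two-sided p-value via normal approximation = 2*(1 - Phi(|z|)) = 0.437558.
Step 6: alpha = 0.05. fail to reject H0.

R = 7, z = -0.7763, p = 0.437558, fail to reject H0.


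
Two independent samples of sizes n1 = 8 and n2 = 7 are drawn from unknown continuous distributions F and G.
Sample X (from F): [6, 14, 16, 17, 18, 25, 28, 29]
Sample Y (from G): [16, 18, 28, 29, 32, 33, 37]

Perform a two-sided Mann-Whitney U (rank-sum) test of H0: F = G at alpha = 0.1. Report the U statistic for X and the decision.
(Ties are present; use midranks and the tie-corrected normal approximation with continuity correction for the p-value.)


Step 1: Combine and sort all 15 observations; assign midranks.
sorted (value, group): (6,X), (14,X), (16,X), (16,Y), (17,X), (18,X), (18,Y), (25,X), (28,X), (28,Y), (29,X), (29,Y), (32,Y), (33,Y), (37,Y)
ranks: 6->1, 14->2, 16->3.5, 16->3.5, 17->5, 18->6.5, 18->6.5, 25->8, 28->9.5, 28->9.5, 29->11.5, 29->11.5, 32->13, 33->14, 37->15
Step 2: Rank sum for X: R1 = 1 + 2 + 3.5 + 5 + 6.5 + 8 + 9.5 + 11.5 = 47.
Step 3: U_X = R1 - n1(n1+1)/2 = 47 - 8*9/2 = 47 - 36 = 11.
       U_Y = n1*n2 - U_X = 56 - 11 = 45.
Step 4: Ties are present, so use the tie-corrected normal approximation (with continuity correction) for the p-value.
Step 5: p-value = 0.055319; compare to alpha = 0.1. reject H0.

U_X = 11, p = 0.055319, reject H0 at alpha = 0.1.


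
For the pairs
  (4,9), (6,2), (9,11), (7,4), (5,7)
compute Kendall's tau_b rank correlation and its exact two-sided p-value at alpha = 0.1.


Step 1: Enumerate the 10 unordered pairs (i,j) with i<j and classify each by sign(x_j-x_i) * sign(y_j-y_i).
  (1,2):dx=+2,dy=-7->D; (1,3):dx=+5,dy=+2->C; (1,4):dx=+3,dy=-5->D; (1,5):dx=+1,dy=-2->D
  (2,3):dx=+3,dy=+9->C; (2,4):dx=+1,dy=+2->C; (2,5):dx=-1,dy=+5->D; (3,4):dx=-2,dy=-7->C
  (3,5):dx=-4,dy=-4->C; (4,5):dx=-2,dy=+3->D
Step 2: C = 5, D = 5, total pairs = 10.
Step 3: tau = (C - D)/(n(n-1)/2) = (5 - 5)/10 = 0.000000.
Step 4: Exact two-sided p-value (enumerate n! = 120 permutations of y under H0): p = 1.000000.
Step 5: alpha = 0.1. fail to reject H0.

tau_b = 0.0000 (C=5, D=5), p = 1.000000, fail to reject H0.


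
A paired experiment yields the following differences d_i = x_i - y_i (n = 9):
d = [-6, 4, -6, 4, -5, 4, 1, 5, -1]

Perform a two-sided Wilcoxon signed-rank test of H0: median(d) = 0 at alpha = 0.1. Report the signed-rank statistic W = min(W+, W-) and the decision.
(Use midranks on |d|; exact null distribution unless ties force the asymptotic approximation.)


Step 1: Drop any zero differences (none here) and take |d_i|.
|d| = [6, 4, 6, 4, 5, 4, 1, 5, 1]
Step 2: Midrank |d_i| (ties get averaged ranks).
ranks: |6|->8.5, |4|->4, |6|->8.5, |4|->4, |5|->6.5, |4|->4, |1|->1.5, |5|->6.5, |1|->1.5
Step 3: Attach original signs; sum ranks with positive sign and with negative sign.
W+ = 4 + 4 + 4 + 1.5 + 6.5 = 20
W- = 8.5 + 8.5 + 6.5 + 1.5 = 25
(Check: W+ + W- = 45 should equal n(n+1)/2 = 45.)
Step 4: Test statistic W = min(W+, W-) = 20.
Step 5: Ties in |d|, so use the tie-corrected normal approximation.
        E[W] = n(n+1)/4 = 9*10/4 = 22.5.
        Tie groups: |d|=1 (t=2), |d|=4 (t=3), |d|=5 (t=2), |d|=6 (t=2); sum(t^3 - t) = 42.
        Var[W] = n(n+1)(2n+1)/24 - sum(t^3-t)/48 = 1710/24 - 42/48 = 70.375.
        z = (W - E[W]) / sqrt(Var[W]) = (20 - 22.5) / 8.3890 = -0.2980.
        Two-sided p = 2*Phi(z) = 0.765696.
Step 6: alpha = 0.1. fail to reject H0.

W+ = 20, W- = 25, W = min = 20, p = 0.765696, fail to reject H0.


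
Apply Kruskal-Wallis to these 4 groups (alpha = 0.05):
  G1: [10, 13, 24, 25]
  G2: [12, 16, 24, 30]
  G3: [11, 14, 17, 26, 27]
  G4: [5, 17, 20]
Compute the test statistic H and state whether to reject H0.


Step 1: Combine all N = 16 observations and assign midranks.
sorted (value, group, rank): (5,G4,1), (10,G1,2), (11,G3,3), (12,G2,4), (13,G1,5), (14,G3,6), (16,G2,7), (17,G3,8.5), (17,G4,8.5), (20,G4,10), (24,G1,11.5), (24,G2,11.5), (25,G1,13), (26,G3,14), (27,G3,15), (30,G2,16)
Step 2: Sum ranks within each group.
R_1 = 31.5 (n_1 = 4)
R_2 = 38.5 (n_2 = 4)
R_3 = 46.5 (n_3 = 5)
R_4 = 19.5 (n_4 = 3)
Step 3: H = 12/(N(N+1)) * sum(R_i^2/n_i) - 3(N+1)
     = 12/(16*17) * (31.5^2/4 + 38.5^2/4 + 46.5^2/5 + 19.5^2/3) - 3*17
     = 0.044118 * 1177.83 - 51
     = 0.962868.
Step 4: Ties present; correction factor C = 1 - 12/(16^3 - 16) = 0.997059. Corrected H = 0.962868 / 0.997059 = 0.965708.
Step 5: Under H0, H ~ chi^2(3); p-value = 0.809549.
Step 6: alpha = 0.05. fail to reject H0.

H = 0.9657, df = 3, p = 0.809549, fail to reject H0.


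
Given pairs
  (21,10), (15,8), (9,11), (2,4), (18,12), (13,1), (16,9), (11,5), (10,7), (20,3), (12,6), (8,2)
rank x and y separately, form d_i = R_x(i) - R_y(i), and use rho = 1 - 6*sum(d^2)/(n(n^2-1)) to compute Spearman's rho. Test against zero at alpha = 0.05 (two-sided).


Step 1: Rank x and y separately (midranks; no ties here).
rank(x): 21->12, 15->8, 9->3, 2->1, 18->10, 13->7, 16->9, 11->5, 10->4, 20->11, 12->6, 8->2
rank(y): 10->10, 8->8, 11->11, 4->4, 12->12, 1->1, 9->9, 5->5, 7->7, 3->3, 6->6, 2->2
Step 2: d_i = R_x(i) - R_y(i); compute d_i^2.
  (12-10)^2=4, (8-8)^2=0, (3-11)^2=64, (1-4)^2=9, (10-12)^2=4, (7-1)^2=36, (9-9)^2=0, (5-5)^2=0, (4-7)^2=9, (11-3)^2=64, (6-6)^2=0, (2-2)^2=0
sum(d^2) = 190.
Step 3: rho = 1 - 6*190 / (12*(12^2 - 1)) = 1 - 1140/1716 = 0.335664.
Step 4: Under H0, t = rho * sqrt((n-2)/(1-rho^2)) = 1.1268 ~ t(10).
Step 5: Two-sided p-value from the t-distribution with 10 df = 0.286123.
Step 6: alpha = 0.05. fail to reject H0.

rho = 0.3357, p = 0.286123, fail to reject H0 at alpha = 0.05.


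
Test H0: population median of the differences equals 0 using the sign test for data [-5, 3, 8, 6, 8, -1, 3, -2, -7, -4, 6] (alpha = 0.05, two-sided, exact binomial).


Step 1: Discard zero differences. Original n = 11; n_eff = number of nonzero differences = 11.
Nonzero differences (with sign): -5, +3, +8, +6, +8, -1, +3, -2, -7, -4, +6
Step 2: Count signs: positive = 6, negative = 5.
Step 3: Under H0: P(positive) = 0.5, so the number of positives S ~ Bin(11, 0.5).
Step 4: Two-sided exact p-value = sum of Bin(11,0.5) probabilities at or below the observed probability = 1.000000.
Step 5: alpha = 0.05. fail to reject H0.

n_eff = 11, pos = 6, neg = 5, p = 1.000000, fail to reject H0.


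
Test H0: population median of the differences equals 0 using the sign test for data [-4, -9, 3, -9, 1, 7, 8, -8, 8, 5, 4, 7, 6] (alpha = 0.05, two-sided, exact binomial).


Step 1: Discard zero differences. Original n = 13; n_eff = number of nonzero differences = 13.
Nonzero differences (with sign): -4, -9, +3, -9, +1, +7, +8, -8, +8, +5, +4, +7, +6
Step 2: Count signs: positive = 9, negative = 4.
Step 3: Under H0: P(positive) = 0.5, so the number of positives S ~ Bin(13, 0.5).
Step 4: Two-sided exact p-value = sum of Bin(13,0.5) probabilities at or below the observed probability = 0.266846.
Step 5: alpha = 0.05. fail to reject H0.

n_eff = 13, pos = 9, neg = 4, p = 0.266846, fail to reject H0.


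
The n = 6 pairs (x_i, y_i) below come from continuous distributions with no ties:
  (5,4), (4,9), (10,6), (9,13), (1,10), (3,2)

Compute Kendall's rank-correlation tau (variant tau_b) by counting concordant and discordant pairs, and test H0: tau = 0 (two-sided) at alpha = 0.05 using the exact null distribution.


Step 1: Enumerate the 15 unordered pairs (i,j) with i<j and classify each by sign(x_j-x_i) * sign(y_j-y_i).
  (1,2):dx=-1,dy=+5->D; (1,3):dx=+5,dy=+2->C; (1,4):dx=+4,dy=+9->C; (1,5):dx=-4,dy=+6->D
  (1,6):dx=-2,dy=-2->C; (2,3):dx=+6,dy=-3->D; (2,4):dx=+5,dy=+4->C; (2,5):dx=-3,dy=+1->D
  (2,6):dx=-1,dy=-7->C; (3,4):dx=-1,dy=+7->D; (3,5):dx=-9,dy=+4->D; (3,6):dx=-7,dy=-4->C
  (4,5):dx=-8,dy=-3->C; (4,6):dx=-6,dy=-11->C; (5,6):dx=+2,dy=-8->D
Step 2: C = 8, D = 7, total pairs = 15.
Step 3: tau = (C - D)/(n(n-1)/2) = (8 - 7)/15 = 0.066667.
Step 4: Exact two-sided p-value (enumerate n! = 720 permutations of y under H0): p = 1.000000.
Step 5: alpha = 0.05. fail to reject H0.

tau_b = 0.0667 (C=8, D=7), p = 1.000000, fail to reject H0.


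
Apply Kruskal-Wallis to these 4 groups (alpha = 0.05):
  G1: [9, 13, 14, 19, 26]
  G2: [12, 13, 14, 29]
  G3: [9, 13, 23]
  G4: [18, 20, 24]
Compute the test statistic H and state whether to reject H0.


Step 1: Combine all N = 15 observations and assign midranks.
sorted (value, group, rank): (9,G1,1.5), (9,G3,1.5), (12,G2,3), (13,G1,5), (13,G2,5), (13,G3,5), (14,G1,7.5), (14,G2,7.5), (18,G4,9), (19,G1,10), (20,G4,11), (23,G3,12), (24,G4,13), (26,G1,14), (29,G2,15)
Step 2: Sum ranks within each group.
R_1 = 38 (n_1 = 5)
R_2 = 30.5 (n_2 = 4)
R_3 = 18.5 (n_3 = 3)
R_4 = 33 (n_4 = 3)
Step 3: H = 12/(N(N+1)) * sum(R_i^2/n_i) - 3(N+1)
     = 12/(15*16) * (38^2/5 + 30.5^2/4 + 18.5^2/3 + 33^2/3) - 3*16
     = 0.050000 * 998.446 - 48
     = 1.922292.
Step 4: Ties present; correction factor C = 1 - 36/(15^3 - 15) = 0.989286. Corrected H = 1.922292 / 0.989286 = 1.943111.
Step 5: Under H0, H ~ chi^2(3); p-value = 0.584298.
Step 6: alpha = 0.05. fail to reject H0.

H = 1.9431, df = 3, p = 0.584298, fail to reject H0.


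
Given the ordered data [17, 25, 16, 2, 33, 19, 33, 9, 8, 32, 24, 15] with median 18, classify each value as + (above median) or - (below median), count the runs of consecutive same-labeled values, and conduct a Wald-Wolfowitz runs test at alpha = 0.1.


Step 1: Compute median = 18; label A = above, B = below.
Labels in order: BABBAAABBAAB  (n_A = 6, n_B = 6)
Step 2: Count runs R = 7.
Step 3: Under H0 (random ordering), E[R] = 2*n_A*n_B/(n_A+n_B) + 1 = 2*6*6/12 + 1 = 7.0000.
        Var[R] = 2*n_A*n_B*(2*n_A*n_B - n_A - n_B) / ((n_A+n_B)^2 * (n_A+n_B-1)) = 4320/1584 = 2.7273.
        SD[R] = 1.6514.
Step 4: R = E[R], so z = 0 with no continuity correction.
Step 5: Two-sided p-value via normal approximation = 2*(1 - Phi(|z|)) = 1.000000.
Step 6: alpha = 0.1. fail to reject H0.

R = 7, z = 0.0000, p = 1.000000, fail to reject H0.


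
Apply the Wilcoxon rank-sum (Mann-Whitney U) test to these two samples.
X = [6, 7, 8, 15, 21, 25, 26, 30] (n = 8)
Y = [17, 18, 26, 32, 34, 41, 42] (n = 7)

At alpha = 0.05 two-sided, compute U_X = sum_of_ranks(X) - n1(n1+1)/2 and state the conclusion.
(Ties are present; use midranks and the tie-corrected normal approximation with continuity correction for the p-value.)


Step 1: Combine and sort all 15 observations; assign midranks.
sorted (value, group): (6,X), (7,X), (8,X), (15,X), (17,Y), (18,Y), (21,X), (25,X), (26,X), (26,Y), (30,X), (32,Y), (34,Y), (41,Y), (42,Y)
ranks: 6->1, 7->2, 8->3, 15->4, 17->5, 18->6, 21->7, 25->8, 26->9.5, 26->9.5, 30->11, 32->12, 34->13, 41->14, 42->15
Step 2: Rank sum for X: R1 = 1 + 2 + 3 + 4 + 7 + 8 + 9.5 + 11 = 45.5.
Step 3: U_X = R1 - n1(n1+1)/2 = 45.5 - 8*9/2 = 45.5 - 36 = 9.5.
       U_Y = n1*n2 - U_X = 56 - 9.5 = 46.5.
Step 4: Ties are present, so use the tie-corrected normal approximation (with continuity correction) for the p-value.
Step 5: p-value = 0.037073; compare to alpha = 0.05. reject H0.

U_X = 9.5, p = 0.037073, reject H0 at alpha = 0.05.


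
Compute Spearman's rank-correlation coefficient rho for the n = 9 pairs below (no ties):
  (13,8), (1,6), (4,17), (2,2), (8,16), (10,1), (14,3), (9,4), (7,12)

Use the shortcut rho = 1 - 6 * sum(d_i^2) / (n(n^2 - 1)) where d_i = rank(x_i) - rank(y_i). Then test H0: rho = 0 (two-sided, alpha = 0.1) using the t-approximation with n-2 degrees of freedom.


Step 1: Rank x and y separately (midranks; no ties here).
rank(x): 13->8, 1->1, 4->3, 2->2, 8->5, 10->7, 14->9, 9->6, 7->4
rank(y): 8->6, 6->5, 17->9, 2->2, 16->8, 1->1, 3->3, 4->4, 12->7
Step 2: d_i = R_x(i) - R_y(i); compute d_i^2.
  (8-6)^2=4, (1-5)^2=16, (3-9)^2=36, (2-2)^2=0, (5-8)^2=9, (7-1)^2=36, (9-3)^2=36, (6-4)^2=4, (4-7)^2=9
sum(d^2) = 150.
Step 3: rho = 1 - 6*150 / (9*(9^2 - 1)) = 1 - 900/720 = -0.250000.
Step 4: Under H0, t = rho * sqrt((n-2)/(1-rho^2)) = -0.6831 ~ t(7).
Step 5: Two-sided p-value from the t-distribution with 7 df = 0.516490.
Step 6: alpha = 0.1. fail to reject H0.

rho = -0.2500, p = 0.516490, fail to reject H0 at alpha = 0.1.


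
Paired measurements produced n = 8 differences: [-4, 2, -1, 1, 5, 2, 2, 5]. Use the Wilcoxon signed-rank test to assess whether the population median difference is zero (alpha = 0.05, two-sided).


Step 1: Drop any zero differences (none here) and take |d_i|.
|d| = [4, 2, 1, 1, 5, 2, 2, 5]
Step 2: Midrank |d_i| (ties get averaged ranks).
ranks: |4|->6, |2|->4, |1|->1.5, |1|->1.5, |5|->7.5, |2|->4, |2|->4, |5|->7.5
Step 3: Attach original signs; sum ranks with positive sign and with negative sign.
W+ = 4 + 1.5 + 7.5 + 4 + 4 + 7.5 = 28.5
W- = 6 + 1.5 = 7.5
(Check: W+ + W- = 36 should equal n(n+1)/2 = 36.)
Step 4: Test statistic W = min(W+, W-) = 7.5.
Step 5: Ties in |d|, so use the tie-corrected normal approximation.
        E[W] = n(n+1)/4 = 8*9/4 = 18.
        Tie groups: |d|=1 (t=2), |d|=2 (t=3), |d|=5 (t=2); sum(t^3 - t) = 36.
        Var[W] = n(n+1)(2n+1)/24 - sum(t^3-t)/48 = 1224/24 - 36/48 = 50.25.
        z = (W - E[W]) / sqrt(Var[W]) = (7.5 - 18) / 7.0887 = -1.4812.
        Two-sided p = 2*Phi(z) = 0.138546.
Step 6: alpha = 0.05. fail to reject H0.

W+ = 28.5, W- = 7.5, W = min = 7.5, p = 0.138546, fail to reject H0.


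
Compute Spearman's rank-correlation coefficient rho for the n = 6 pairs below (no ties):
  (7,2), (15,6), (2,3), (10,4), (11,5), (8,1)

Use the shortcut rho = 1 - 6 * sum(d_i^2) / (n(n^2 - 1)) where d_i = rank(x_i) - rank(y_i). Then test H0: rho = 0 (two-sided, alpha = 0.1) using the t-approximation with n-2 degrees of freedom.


Step 1: Rank x and y separately (midranks; no ties here).
rank(x): 7->2, 15->6, 2->1, 10->4, 11->5, 8->3
rank(y): 2->2, 6->6, 3->3, 4->4, 5->5, 1->1
Step 2: d_i = R_x(i) - R_y(i); compute d_i^2.
  (2-2)^2=0, (6-6)^2=0, (1-3)^2=4, (4-4)^2=0, (5-5)^2=0, (3-1)^2=4
sum(d^2) = 8.
Step 3: rho = 1 - 6*8 / (6*(6^2 - 1)) = 1 - 48/210 = 0.771429.
Step 4: Under H0, t = rho * sqrt((n-2)/(1-rho^2)) = 2.4247 ~ t(4).
Step 5: Two-sided p-value from the t-distribution with 4 df = 0.072397.
Step 6: alpha = 0.1. reject H0.

rho = 0.7714, p = 0.072397, reject H0 at alpha = 0.1.


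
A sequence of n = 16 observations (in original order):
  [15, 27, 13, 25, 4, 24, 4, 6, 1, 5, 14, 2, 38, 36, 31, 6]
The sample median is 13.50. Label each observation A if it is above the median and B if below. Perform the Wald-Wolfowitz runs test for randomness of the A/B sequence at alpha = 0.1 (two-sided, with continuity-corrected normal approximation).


Step 1: Compute median = 13.50; label A = above, B = below.
Labels in order: AABABABBBBABAAAB  (n_A = 8, n_B = 8)
Step 2: Count runs R = 10.
Step 3: Under H0 (random ordering), E[R] = 2*n_A*n_B/(n_A+n_B) + 1 = 2*8*8/16 + 1 = 9.0000.
        Var[R] = 2*n_A*n_B*(2*n_A*n_B - n_A - n_B) / ((n_A+n_B)^2 * (n_A+n_B-1)) = 14336/3840 = 3.7333.
        SD[R] = 1.9322.
Step 4: Continuity-corrected z = (R - 0.5 - E[R]) / SD[R] = (10 - 0.5 - 9.0000) / 1.9322 = 0.2588.
Step 5: Two-sided p-value via normal approximation = 2*(1 - Phi(|z|)) = 0.795809.
Step 6: alpha = 0.1. fail to reject H0.

R = 10, z = 0.2588, p = 0.795809, fail to reject H0.


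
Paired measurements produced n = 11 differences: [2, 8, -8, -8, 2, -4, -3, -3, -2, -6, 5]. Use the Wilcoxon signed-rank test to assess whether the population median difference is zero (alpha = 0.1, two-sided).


Step 1: Drop any zero differences (none here) and take |d_i|.
|d| = [2, 8, 8, 8, 2, 4, 3, 3, 2, 6, 5]
Step 2: Midrank |d_i| (ties get averaged ranks).
ranks: |2|->2, |8|->10, |8|->10, |8|->10, |2|->2, |4|->6, |3|->4.5, |3|->4.5, |2|->2, |6|->8, |5|->7
Step 3: Attach original signs; sum ranks with positive sign and with negative sign.
W+ = 2 + 10 + 2 + 7 = 21
W- = 10 + 10 + 6 + 4.5 + 4.5 + 2 + 8 = 45
(Check: W+ + W- = 66 should equal n(n+1)/2 = 66.)
Step 4: Test statistic W = min(W+, W-) = 21.
Step 5: Ties in |d|, so use the tie-corrected normal approximation.
        E[W] = n(n+1)/4 = 11*12/4 = 33.
        Tie groups: |d|=2 (t=3), |d|=3 (t=2), |d|=8 (t=3); sum(t^3 - t) = 54.
        Var[W] = n(n+1)(2n+1)/24 - sum(t^3-t)/48 = 3036/24 - 54/48 = 125.375.
        z = (W - E[W]) / sqrt(Var[W]) = (21 - 33) / 11.1971 = -1.0717.
        Two-sided p = 2*Phi(z) = 0.283852.
Step 6: alpha = 0.1. fail to reject H0.

W+ = 21, W- = 45, W = min = 21, p = 0.283852, fail to reject H0.


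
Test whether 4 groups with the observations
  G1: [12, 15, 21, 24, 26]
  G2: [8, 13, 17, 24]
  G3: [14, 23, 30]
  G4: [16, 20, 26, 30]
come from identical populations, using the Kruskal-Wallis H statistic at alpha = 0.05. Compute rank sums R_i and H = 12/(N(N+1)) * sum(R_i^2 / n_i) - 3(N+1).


Step 1: Combine all N = 16 observations and assign midranks.
sorted (value, group, rank): (8,G2,1), (12,G1,2), (13,G2,3), (14,G3,4), (15,G1,5), (16,G4,6), (17,G2,7), (20,G4,8), (21,G1,9), (23,G3,10), (24,G1,11.5), (24,G2,11.5), (26,G1,13.5), (26,G4,13.5), (30,G3,15.5), (30,G4,15.5)
Step 2: Sum ranks within each group.
R_1 = 41 (n_1 = 5)
R_2 = 22.5 (n_2 = 4)
R_3 = 29.5 (n_3 = 3)
R_4 = 43 (n_4 = 4)
Step 3: H = 12/(N(N+1)) * sum(R_i^2/n_i) - 3(N+1)
     = 12/(16*17) * (41^2/5 + 22.5^2/4 + 29.5^2/3 + 43^2/4) - 3*17
     = 0.044118 * 1215.1 - 51
     = 2.607169.
Step 4: Ties present; correction factor C = 1 - 18/(16^3 - 16) = 0.995588. Corrected H = 2.607169 / 0.995588 = 2.618722.
Step 5: Under H0, H ~ chi^2(3); p-value = 0.454217.
Step 6: alpha = 0.05. fail to reject H0.

H = 2.6187, df = 3, p = 0.454217, fail to reject H0.


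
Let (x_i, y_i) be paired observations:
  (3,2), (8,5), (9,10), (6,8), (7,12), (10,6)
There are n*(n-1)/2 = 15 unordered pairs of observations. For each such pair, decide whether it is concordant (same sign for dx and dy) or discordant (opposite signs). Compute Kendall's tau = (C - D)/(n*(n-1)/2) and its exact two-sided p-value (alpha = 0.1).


Step 1: Enumerate the 15 unordered pairs (i,j) with i<j and classify each by sign(x_j-x_i) * sign(y_j-y_i).
  (1,2):dx=+5,dy=+3->C; (1,3):dx=+6,dy=+8->C; (1,4):dx=+3,dy=+6->C; (1,5):dx=+4,dy=+10->C
  (1,6):dx=+7,dy=+4->C; (2,3):dx=+1,dy=+5->C; (2,4):dx=-2,dy=+3->D; (2,5):dx=-1,dy=+7->D
  (2,6):dx=+2,dy=+1->C; (3,4):dx=-3,dy=-2->C; (3,5):dx=-2,dy=+2->D; (3,6):dx=+1,dy=-4->D
  (4,5):dx=+1,dy=+4->C; (4,6):dx=+4,dy=-2->D; (5,6):dx=+3,dy=-6->D
Step 2: C = 9, D = 6, total pairs = 15.
Step 3: tau = (C - D)/(n(n-1)/2) = (9 - 6)/15 = 0.200000.
Step 4: Exact two-sided p-value (enumerate n! = 720 permutations of y under H0): p = 0.719444.
Step 5: alpha = 0.1. fail to reject H0.

tau_b = 0.2000 (C=9, D=6), p = 0.719444, fail to reject H0.


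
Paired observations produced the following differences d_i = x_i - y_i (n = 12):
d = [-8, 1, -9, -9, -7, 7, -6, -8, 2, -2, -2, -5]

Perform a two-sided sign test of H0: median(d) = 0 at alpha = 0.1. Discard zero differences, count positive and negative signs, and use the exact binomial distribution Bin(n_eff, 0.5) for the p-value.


Step 1: Discard zero differences. Original n = 12; n_eff = number of nonzero differences = 12.
Nonzero differences (with sign): -8, +1, -9, -9, -7, +7, -6, -8, +2, -2, -2, -5
Step 2: Count signs: positive = 3, negative = 9.
Step 3: Under H0: P(positive) = 0.5, so the number of positives S ~ Bin(12, 0.5).
Step 4: Two-sided exact p-value = sum of Bin(12,0.5) probabilities at or below the observed probability = 0.145996.
Step 5: alpha = 0.1. fail to reject H0.

n_eff = 12, pos = 3, neg = 9, p = 0.145996, fail to reject H0.


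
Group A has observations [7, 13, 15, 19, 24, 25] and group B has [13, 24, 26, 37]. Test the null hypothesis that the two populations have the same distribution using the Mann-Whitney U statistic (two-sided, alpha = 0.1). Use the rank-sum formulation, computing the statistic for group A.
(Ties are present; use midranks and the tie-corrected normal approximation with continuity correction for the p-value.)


Step 1: Combine and sort all 10 observations; assign midranks.
sorted (value, group): (7,X), (13,X), (13,Y), (15,X), (19,X), (24,X), (24,Y), (25,X), (26,Y), (37,Y)
ranks: 7->1, 13->2.5, 13->2.5, 15->4, 19->5, 24->6.5, 24->6.5, 25->8, 26->9, 37->10
Step 2: Rank sum for X: R1 = 1 + 2.5 + 4 + 5 + 6.5 + 8 = 27.
Step 3: U_X = R1 - n1(n1+1)/2 = 27 - 6*7/2 = 27 - 21 = 6.
       U_Y = n1*n2 - U_X = 24 - 6 = 18.
Step 4: Ties are present, so use the tie-corrected normal approximation (with continuity correction) for the p-value.
Step 5: p-value = 0.238089; compare to alpha = 0.1. fail to reject H0.

U_X = 6, p = 0.238089, fail to reject H0 at alpha = 0.1.


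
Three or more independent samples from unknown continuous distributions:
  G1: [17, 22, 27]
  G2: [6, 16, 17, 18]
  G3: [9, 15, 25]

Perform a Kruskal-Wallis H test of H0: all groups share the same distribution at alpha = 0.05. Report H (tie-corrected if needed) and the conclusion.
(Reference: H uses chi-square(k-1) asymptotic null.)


Step 1: Combine all N = 10 observations and assign midranks.
sorted (value, group, rank): (6,G2,1), (9,G3,2), (15,G3,3), (16,G2,4), (17,G1,5.5), (17,G2,5.5), (18,G2,7), (22,G1,8), (25,G3,9), (27,G1,10)
Step 2: Sum ranks within each group.
R_1 = 23.5 (n_1 = 3)
R_2 = 17.5 (n_2 = 4)
R_3 = 14 (n_3 = 3)
Step 3: H = 12/(N(N+1)) * sum(R_i^2/n_i) - 3(N+1)
     = 12/(10*11) * (23.5^2/3 + 17.5^2/4 + 14^2/3) - 3*11
     = 0.109091 * 325.979 - 33
     = 2.561364.
Step 4: Ties present; correction factor C = 1 - 6/(10^3 - 10) = 0.993939. Corrected H = 2.561364 / 0.993939 = 2.576982.
Step 5: Under H0, H ~ chi^2(2); p-value = 0.275687.
Step 6: alpha = 0.05. fail to reject H0.

H = 2.5770, df = 2, p = 0.275687, fail to reject H0.


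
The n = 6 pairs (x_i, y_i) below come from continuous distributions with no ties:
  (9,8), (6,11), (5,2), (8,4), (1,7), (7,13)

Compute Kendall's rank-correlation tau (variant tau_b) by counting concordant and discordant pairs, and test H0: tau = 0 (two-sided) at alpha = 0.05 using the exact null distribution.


Step 1: Enumerate the 15 unordered pairs (i,j) with i<j and classify each by sign(x_j-x_i) * sign(y_j-y_i).
  (1,2):dx=-3,dy=+3->D; (1,3):dx=-4,dy=-6->C; (1,4):dx=-1,dy=-4->C; (1,5):dx=-8,dy=-1->C
  (1,6):dx=-2,dy=+5->D; (2,3):dx=-1,dy=-9->C; (2,4):dx=+2,dy=-7->D; (2,5):dx=-5,dy=-4->C
  (2,6):dx=+1,dy=+2->C; (3,4):dx=+3,dy=+2->C; (3,5):dx=-4,dy=+5->D; (3,6):dx=+2,dy=+11->C
  (4,5):dx=-7,dy=+3->D; (4,6):dx=-1,dy=+9->D; (5,6):dx=+6,dy=+6->C
Step 2: C = 9, D = 6, total pairs = 15.
Step 3: tau = (C - D)/(n(n-1)/2) = (9 - 6)/15 = 0.200000.
Step 4: Exact two-sided p-value (enumerate n! = 720 permutations of y under H0): p = 0.719444.
Step 5: alpha = 0.05. fail to reject H0.

tau_b = 0.2000 (C=9, D=6), p = 0.719444, fail to reject H0.


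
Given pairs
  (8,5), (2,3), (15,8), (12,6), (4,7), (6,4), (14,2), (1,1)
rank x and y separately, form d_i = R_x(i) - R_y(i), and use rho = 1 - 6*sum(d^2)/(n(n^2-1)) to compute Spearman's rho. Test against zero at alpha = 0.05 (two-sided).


Step 1: Rank x and y separately (midranks; no ties here).
rank(x): 8->5, 2->2, 15->8, 12->6, 4->3, 6->4, 14->7, 1->1
rank(y): 5->5, 3->3, 8->8, 6->6, 7->7, 4->4, 2->2, 1->1
Step 2: d_i = R_x(i) - R_y(i); compute d_i^2.
  (5-5)^2=0, (2-3)^2=1, (8-8)^2=0, (6-6)^2=0, (3-7)^2=16, (4-4)^2=0, (7-2)^2=25, (1-1)^2=0
sum(d^2) = 42.
Step 3: rho = 1 - 6*42 / (8*(8^2 - 1)) = 1 - 252/504 = 0.500000.
Step 4: Under H0, t = rho * sqrt((n-2)/(1-rho^2)) = 1.4142 ~ t(6).
Step 5: Two-sided p-value from the t-distribution with 6 df = 0.207031.
Step 6: alpha = 0.05. fail to reject H0.

rho = 0.5000, p = 0.207031, fail to reject H0 at alpha = 0.05.
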